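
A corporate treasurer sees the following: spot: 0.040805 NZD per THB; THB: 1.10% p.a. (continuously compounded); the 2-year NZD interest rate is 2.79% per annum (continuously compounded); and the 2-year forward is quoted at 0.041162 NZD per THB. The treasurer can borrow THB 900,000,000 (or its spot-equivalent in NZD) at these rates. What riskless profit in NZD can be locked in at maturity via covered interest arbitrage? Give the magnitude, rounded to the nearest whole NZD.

NZD 962,140

T = 2 years.
Route A — deposit THB, sell forward: 900,000,000 × 1.0222437845 × 0.041162 = NZD 37,869,838.79.
Route B — convert at spot, deposit NZD: 900,000,000 × 0.040805 × 1.0573861854 = NZD 38,831,978.97.
The quoted forward undervalues THB, so borrow THB, convert to NZD at spot, deposit the NZD at 2.79%, and buy THB forward at 0.041162 to cover the loan.
Arbitrage profit = |37,869,838.79 − 38,831,978.97| = NZD 962,140.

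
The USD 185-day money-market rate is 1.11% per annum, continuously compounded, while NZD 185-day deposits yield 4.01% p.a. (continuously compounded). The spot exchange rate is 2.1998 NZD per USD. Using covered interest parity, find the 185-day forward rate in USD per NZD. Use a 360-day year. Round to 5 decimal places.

0.44786

T = 185/360 years.
NZD growth factor: e^(0.0401×185/360) = 1.0208207.
USD growth factor: e^(0.0111×185/360) = 1.0057205.
So F = 2.1998 × 1.0208207 / 1.0057205 = 2.232828 (NZD/USD).
Quoted the other way: 1/2.232828 = 0.44786 USD per NZD.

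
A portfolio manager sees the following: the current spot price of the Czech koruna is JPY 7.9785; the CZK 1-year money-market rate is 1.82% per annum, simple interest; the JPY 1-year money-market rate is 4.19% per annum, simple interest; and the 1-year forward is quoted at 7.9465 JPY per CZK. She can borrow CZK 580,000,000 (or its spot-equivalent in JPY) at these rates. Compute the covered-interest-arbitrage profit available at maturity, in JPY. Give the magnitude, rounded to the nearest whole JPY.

T = 1 year.
Keep in CZK, deliver into the forward: 580,000,000·1.018200·7.9465 = JPY 4,692,853,254.00.
Swap to JPY now, deposit: 580,000,000·7.9785·1.041900 = JPY 4,821,423,507.00.
The quoted forward undervalues CZK, so borrow CZK, convert to JPY at spot, deposit the JPY at 4.19%, and buy CZK forward at 7.9465 to cover the loan.
Profit = 4,821,423,507.00 − 4,692,853,254.00 = JPY 128,570,253.

JPY 128,570,253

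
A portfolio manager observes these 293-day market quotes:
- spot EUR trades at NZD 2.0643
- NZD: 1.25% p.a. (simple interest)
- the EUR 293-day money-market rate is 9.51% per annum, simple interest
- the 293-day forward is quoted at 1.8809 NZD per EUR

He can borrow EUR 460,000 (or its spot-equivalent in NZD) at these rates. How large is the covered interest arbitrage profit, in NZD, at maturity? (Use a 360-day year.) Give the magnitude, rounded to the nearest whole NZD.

NZD 27,056

T = 293/360 years.
Invest the EUR and cover forward: 460,000 × 1.07740083 × 1.8809 = NZD 932,182.28.
Convert at spot and invest in NZD: 460,000 × 2.0643 × 1.01017361 = NZD 959,238.64.
The quoted forward undervalues EUR, so borrow EUR, convert to NZD at spot, deposit the NZD at 1.25%, and buy EUR forward at 1.8809 to cover the loan.
Arbitrage profit = |932,182.28 − 959,238.64| = NZD 27,056.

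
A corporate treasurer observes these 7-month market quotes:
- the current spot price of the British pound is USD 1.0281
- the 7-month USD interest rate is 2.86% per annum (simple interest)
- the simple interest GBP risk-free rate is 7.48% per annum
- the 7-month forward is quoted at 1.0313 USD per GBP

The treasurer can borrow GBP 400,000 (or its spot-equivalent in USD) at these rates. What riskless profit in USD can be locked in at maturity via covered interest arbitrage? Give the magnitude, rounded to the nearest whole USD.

USD 12,419

T = 7/12 years.
Invest the GBP and cover forward: 400,000 × 1.04363333 × 1.0313 = USD 430,519.62.
Convert at spot and invest in USD: 400,000 × 1.0281 × 1.01668333 = USD 418,100.85.
The quoted forward overvalues GBP, so borrow USD, buy GBP at spot, deposit the GBP at 7.48%, and sell the proceeds forward at 1.0313.
The gap between the two covered legs is USD 12,419.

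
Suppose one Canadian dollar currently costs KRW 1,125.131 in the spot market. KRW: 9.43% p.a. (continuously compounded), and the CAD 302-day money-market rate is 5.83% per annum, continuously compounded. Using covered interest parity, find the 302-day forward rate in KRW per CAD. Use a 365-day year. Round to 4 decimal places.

T = 302/365 years.
KRW accumulates by e^(0.0943×302/365) = 1.081148132.
CAD accumulates by e^(0.0583×302/365) = 1.0494196114.
CIP: F = S · (grow KRW)/(grow CAD) = 1125.131 × 1.081148132/1.0494196114 = 1159.148605 KRW per CAD.

1159.1486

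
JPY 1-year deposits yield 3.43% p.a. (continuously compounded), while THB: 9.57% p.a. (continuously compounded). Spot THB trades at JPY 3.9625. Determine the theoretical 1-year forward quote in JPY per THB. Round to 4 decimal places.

T = 1 year.
Growth of 1 JPY over T: e^(0.0343×1) = 1.034895.
THB growth factor: e^(0.0957×1) = 1.1004289.
CIP: F = S · (grow JPY)/(grow THB) = 3.9625 × 1.034895/1.1004289 = 3.726521 JPY per THB.

3.7265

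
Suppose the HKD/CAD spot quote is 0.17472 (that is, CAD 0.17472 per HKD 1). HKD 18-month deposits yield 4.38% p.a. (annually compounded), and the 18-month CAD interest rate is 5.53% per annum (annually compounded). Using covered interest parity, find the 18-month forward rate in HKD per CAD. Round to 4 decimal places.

T = 18/12 years.
Growth of 1 CAD over T: (1 + 0.0553)^(18/12) = 1.0840864.
HKD accumulates by (1 + 0.0438)^(18/12) = 1.0664142.
So F = 0.17472 × 1.0840864 / 1.0664142 = 0.1776154 (CAD/HKD).
Invert for HKD per CAD: 1 / 0.1776154 = 5.6301.

5.6301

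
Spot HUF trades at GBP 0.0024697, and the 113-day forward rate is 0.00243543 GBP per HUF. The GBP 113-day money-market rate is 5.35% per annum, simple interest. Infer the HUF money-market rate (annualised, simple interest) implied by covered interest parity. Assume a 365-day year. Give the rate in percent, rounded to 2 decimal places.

T = 113/365 years.
CIP gives F = S · g_GBP/g_HUF, so g_GBP/g_HUF = 0.00243543/0.0024697 = 0.9861238.
GBP growth factor: 1 + 0.0535×113/365 = 1.016563.
Hence g_HUF = 1.0308675.
(1.0308675 − 1)/T = 0.099705, i.e. 9.97%.

9.97%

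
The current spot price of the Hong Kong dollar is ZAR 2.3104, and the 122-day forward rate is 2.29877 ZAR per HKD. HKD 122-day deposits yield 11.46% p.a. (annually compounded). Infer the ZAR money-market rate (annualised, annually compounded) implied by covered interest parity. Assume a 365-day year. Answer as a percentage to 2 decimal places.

9.79%

T = 122/365 years.
F/S = 2.29877/2.3104 = 0.9949662 = (growth of ZAR) / (growth of HKD).
HKD growth factor: (1 + 0.1146)^(122/365) = 1.0369299.
So the ZAR growth factor = 1.0317102.
Annualise: 1.0317102^(365/122) − 1 = 0.097898 = 9.79%.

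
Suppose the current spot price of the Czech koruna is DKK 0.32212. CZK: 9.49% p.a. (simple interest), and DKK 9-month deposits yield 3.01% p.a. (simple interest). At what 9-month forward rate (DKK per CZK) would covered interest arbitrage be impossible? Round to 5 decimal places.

0.30751

T = 9/12 years.
Growth of 1 DKK over T: 1 + 0.0301×9/12 = 1.022575.
CZK accumulates by 1 + 0.0949×9/12 = 1.071175.
CIP: F = S · (grow DKK)/(grow CZK) = 0.32212 × 1.022575/1.071175 = 0.3075052 DKK per CZK.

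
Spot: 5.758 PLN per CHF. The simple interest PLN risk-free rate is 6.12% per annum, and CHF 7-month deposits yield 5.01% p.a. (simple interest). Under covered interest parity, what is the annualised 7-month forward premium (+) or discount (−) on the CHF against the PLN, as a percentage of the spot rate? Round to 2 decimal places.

+1.08%

T = 7/12 years.
CIP forward (PLN per CHF) = 5.758 × 1.035700/1.029225 = 5.794224.
Annualised premium = (F − S)/S × (1/T) = (5.794224 − 5.758)/5.758 ÷ (7/12) = 1.08%.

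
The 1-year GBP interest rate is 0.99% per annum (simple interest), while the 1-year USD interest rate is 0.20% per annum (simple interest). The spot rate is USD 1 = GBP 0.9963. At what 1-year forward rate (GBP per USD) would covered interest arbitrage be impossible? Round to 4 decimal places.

T = 1 year.
GBP growth factor: 1 + 0.0099×1 = 1.009900.
USD growth factor: 1 + 0.0020×1 = 1.002000.
So F = 0.9963 × 1.009900 / 1.002000 = 1.004155 (GBP/USD).

1.0042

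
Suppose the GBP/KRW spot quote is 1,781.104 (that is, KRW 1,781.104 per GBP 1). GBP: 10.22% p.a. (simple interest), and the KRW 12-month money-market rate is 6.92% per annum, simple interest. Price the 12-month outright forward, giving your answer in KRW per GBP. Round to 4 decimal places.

1727.7775

T = 1 year.
KRW growth factor: 1 + 0.0692×1 = 1.069200.
GBP accumulates by 1 + 0.1022×1 = 1.102200.
So F = 1781.104 × 1.069200 / 1.102200 = 1727.777533 (KRW/GBP).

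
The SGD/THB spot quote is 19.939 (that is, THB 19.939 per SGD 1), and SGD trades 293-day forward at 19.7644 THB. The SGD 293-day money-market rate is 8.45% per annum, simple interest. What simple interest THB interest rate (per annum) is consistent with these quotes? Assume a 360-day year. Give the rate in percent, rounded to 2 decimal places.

7.30%

T = 293/360 years.
CIP gives F = S · g_THB/g_SGD, so g_THB/g_SGD = 19.7644/19.939 = 0.9912433.
SGD growth factor: 1 + 0.0845×293/360 = 1.0687736.
So the THB growth factor = 1.0594147.
(1.0594147 − 1)/T = 0.073001, i.e. 7.30%.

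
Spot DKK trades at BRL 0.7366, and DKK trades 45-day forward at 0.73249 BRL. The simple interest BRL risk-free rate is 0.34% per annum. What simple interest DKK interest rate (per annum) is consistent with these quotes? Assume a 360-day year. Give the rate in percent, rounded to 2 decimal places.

4.83%

T = 45/360 years.
By CIP, F/S equals the BRL-to-DKK growth ratio: 0.73249/0.7366 = 0.9944203.
The BRL side grows by 1 + 0.0034×45/360 = 1.000425.
Hence g_DKK = 1.0060384.
(1.0060384 − 1)/T = 0.048307, i.e. 4.83%.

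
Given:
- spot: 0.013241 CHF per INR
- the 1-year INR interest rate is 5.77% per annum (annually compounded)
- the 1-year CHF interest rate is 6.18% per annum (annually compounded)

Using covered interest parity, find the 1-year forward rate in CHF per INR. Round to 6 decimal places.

T = 1 year.
Growth of 1 CHF over T: (1 + 0.0618)^1 = 1.061800.
INR growth factor: (1 + 0.0577)^1 = 1.057700.
CIP: F = S · (grow CHF)/(grow INR) = 0.013241 × 1.061800/1.057700 = 0.01329233 CHF per INR.

0.013292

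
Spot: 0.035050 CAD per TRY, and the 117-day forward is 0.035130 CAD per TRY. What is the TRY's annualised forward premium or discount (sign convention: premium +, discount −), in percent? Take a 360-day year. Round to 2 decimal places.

+0.70%

T = 117/360 years.
Period premium: (0.035130 − 0.03505)/0.03505 = 0.0022825.
Per annum: 0.0022825 / (117/360) = 0.007023 = 0.70%.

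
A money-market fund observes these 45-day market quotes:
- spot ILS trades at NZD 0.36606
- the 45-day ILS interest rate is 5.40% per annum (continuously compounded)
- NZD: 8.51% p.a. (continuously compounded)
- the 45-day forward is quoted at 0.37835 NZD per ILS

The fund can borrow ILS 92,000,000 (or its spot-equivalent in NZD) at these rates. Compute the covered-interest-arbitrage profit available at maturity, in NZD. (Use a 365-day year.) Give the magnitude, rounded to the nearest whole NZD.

T = 45/365 years.
Keep in ILS, deliver into the forward: 92,000,000·1.0066797449·0.37835 = NZD 35,040,709.90.
Swap to NZD now, deposit: 92,000,000·0.36606·1.0105470125 = NZD 34,032,717.22.
The quoted forward overvalues ILS, so borrow NZD, buy ILS at spot, deposit the ILS at 5.40%, and sell the proceeds forward at 0.37835.
The gap between the two covered legs is NZD 1,007,993.

NZD 1,007,993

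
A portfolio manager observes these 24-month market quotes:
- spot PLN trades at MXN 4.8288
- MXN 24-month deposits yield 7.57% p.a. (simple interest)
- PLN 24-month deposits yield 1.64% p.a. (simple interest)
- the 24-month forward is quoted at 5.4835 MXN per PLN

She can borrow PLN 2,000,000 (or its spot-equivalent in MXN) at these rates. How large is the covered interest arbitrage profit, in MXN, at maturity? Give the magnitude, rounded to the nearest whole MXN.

MXN 206,957

T = 2 years.
Keep in PLN, deliver into the forward: 2,000,000·1.032800·5.4835 = MXN 11,326,717.60.
Swap to MXN now, deposit: 2,000,000·4.8288·1.151400 = MXN 11,119,760.64.
The quoted forward overvalues PLN, so borrow MXN, buy PLN at spot, deposit the PLN at 1.64%, and sell the proceeds forward at 5.4835.
The gap between the two covered legs is MXN 206,957.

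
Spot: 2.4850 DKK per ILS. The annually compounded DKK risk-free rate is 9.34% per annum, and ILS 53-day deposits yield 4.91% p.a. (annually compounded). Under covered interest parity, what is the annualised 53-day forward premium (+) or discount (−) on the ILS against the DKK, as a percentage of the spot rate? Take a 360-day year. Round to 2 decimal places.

+4.15%

T = 53/360 years.
F = S · g_DKK/g_ILS = 2.485 × 1.0132326/1.0070817 = 2.5001775.
Annualised premium = (F − S)/S × (1/T) = (2.5001775 − 2.485)/2.485 ÷ (53/360) = 4.15%.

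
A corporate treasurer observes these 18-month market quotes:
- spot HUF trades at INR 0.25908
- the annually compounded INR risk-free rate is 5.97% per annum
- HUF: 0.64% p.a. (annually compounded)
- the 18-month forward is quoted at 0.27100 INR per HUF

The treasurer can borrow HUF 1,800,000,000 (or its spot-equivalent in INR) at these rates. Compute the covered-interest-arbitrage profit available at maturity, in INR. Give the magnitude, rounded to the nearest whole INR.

INR 16,231,958

T = 18/12 years.
Keep in HUF, deliver into the forward: 1,800,000,000·1.00961534366·0.27100 = INR 492,490,364.64.
Swap to INR now, deposit: 1,800,000,000·0.25908·1.09087352437 = INR 508,722,322.85.
The quoted forward undervalues HUF, so borrow HUF, convert to INR at spot, deposit the INR at 5.97%, and buy HUF forward at 0.27100 to cover the loan.
The gap between the two covered legs is INR 16,231,958.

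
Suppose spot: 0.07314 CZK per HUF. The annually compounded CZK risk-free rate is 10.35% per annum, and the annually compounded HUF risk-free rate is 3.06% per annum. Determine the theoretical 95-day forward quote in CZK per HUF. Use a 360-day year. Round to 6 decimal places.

0.074471

T = 95/360 years.
CZK growth factor: (1 + 0.1035)^(95/360) = 1.0263303.
Growth of 1 HUF over T: (1 + 0.0306)^(95/360) = 1.0079856.
CIP: F = S · (grow CZK)/(grow HUF) = 0.07314 × 1.0263303/1.0079856 = 0.07447110 CZK per HUF.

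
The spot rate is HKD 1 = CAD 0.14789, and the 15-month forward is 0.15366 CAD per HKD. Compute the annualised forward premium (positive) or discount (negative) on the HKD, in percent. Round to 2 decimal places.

T = 15/12 years.
(F − S)/S = (0.15366 − 0.14789)/0.14789 = 0.0390155.
Per annum: 0.0390155 / (15/12) = 0.031212 = 3.12%.

+3.12%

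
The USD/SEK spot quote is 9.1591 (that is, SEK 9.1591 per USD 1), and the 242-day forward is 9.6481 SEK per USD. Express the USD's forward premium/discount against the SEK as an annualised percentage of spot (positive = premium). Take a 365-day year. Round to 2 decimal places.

T = 242/365 years.
Period premium: (9.6481 − 9.1591)/9.1591 = 0.0533895.
×(1/T) gives 8.05% p.a.

+8.05%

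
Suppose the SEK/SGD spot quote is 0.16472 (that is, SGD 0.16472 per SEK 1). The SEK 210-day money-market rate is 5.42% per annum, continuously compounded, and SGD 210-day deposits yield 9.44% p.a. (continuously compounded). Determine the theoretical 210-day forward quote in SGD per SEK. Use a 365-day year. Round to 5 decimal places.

T = 210/365 years.
SGD accumulates by e^(0.0944×210/365) = 1.0558143.
Growth of 1 SEK over T: e^(0.0542×210/365) = 1.0316749.
Forward (SGD per SEK) = 0.16472 × 1.0558143 / 1.0316749 = 0.1685742.

0.16857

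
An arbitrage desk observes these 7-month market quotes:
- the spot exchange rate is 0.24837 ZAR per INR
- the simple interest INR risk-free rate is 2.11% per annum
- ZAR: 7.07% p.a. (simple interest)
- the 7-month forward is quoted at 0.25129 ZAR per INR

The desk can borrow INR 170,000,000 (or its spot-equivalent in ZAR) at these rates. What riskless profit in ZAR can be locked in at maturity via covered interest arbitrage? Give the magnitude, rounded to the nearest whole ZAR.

ZAR 719,139

T = 7/12 years.
Keep in INR, deliver into the forward: 170,000,000·1.0123083333·0.25129 = ZAR 43,245,103.38.
Swap to ZAR now, deposit: 170,000,000·0.24837·1.0412416667 = ZAR 43,964,242.77.
The quoted forward undervalues INR, so borrow INR, convert to ZAR at spot, deposit the ZAR at 7.07%, and buy INR forward at 0.25129 to cover the loan.
Profit = 43,964,242.77 − 43,245,103.38 = ZAR 719,139.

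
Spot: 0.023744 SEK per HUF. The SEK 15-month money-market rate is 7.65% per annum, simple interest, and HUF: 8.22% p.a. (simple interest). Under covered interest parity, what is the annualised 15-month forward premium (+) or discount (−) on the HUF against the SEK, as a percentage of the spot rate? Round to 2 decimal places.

T = 15/12 years.
CIP forward (SEK per HUF) = 0.023744 × 1.095625/1.102750 = 0.023590587.
Annualised premium = (F − S)/S × (1/T) = (0.023590587 − 0.023744)/0.023744 ÷ (15/12) = -0.52%.

-0.52%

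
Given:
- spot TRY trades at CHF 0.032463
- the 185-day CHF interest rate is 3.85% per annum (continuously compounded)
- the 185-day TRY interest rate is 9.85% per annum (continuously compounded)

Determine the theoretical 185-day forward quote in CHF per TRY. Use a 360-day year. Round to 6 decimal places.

T = 185/360 years.
Growth of 1 CHF over T: e^(0.0385×185/360) = 1.0199817.
TRY growth factor: e^(0.0985×185/360) = 1.051921.
So F = 0.032463 × 1.0199817 / 1.051921 = 0.03147733 (CHF/TRY).

0.031477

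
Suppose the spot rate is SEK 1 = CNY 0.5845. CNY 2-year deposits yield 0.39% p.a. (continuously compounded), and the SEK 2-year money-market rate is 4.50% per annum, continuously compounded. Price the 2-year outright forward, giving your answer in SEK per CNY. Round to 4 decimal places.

T = 2 years.
CNY accumulates by e^(0.0039×2) = 1.0078305.
Growth of 1 SEK over T: e^(0.0450×2) = 1.0941743.
So F = 0.5845 × 1.0078305 / 1.0941743 = 0.5383758 (CNY/SEK).
Invert for SEK per CNY: 1 / 0.5383758 = 1.8574.

1.8574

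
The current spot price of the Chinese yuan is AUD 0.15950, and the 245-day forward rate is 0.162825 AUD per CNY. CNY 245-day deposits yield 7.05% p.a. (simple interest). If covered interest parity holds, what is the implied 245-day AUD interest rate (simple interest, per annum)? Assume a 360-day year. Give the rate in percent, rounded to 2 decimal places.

T = 245/360 years.
CIP gives F = S · g_AUD/g_CNY, so g_AUD/g_CNY = 0.162825/0.1595 = 1.0208464.
CNY growth factor: 1 + 0.0705×245/360 = 1.0479792.
That pins the AUD growth at 1.0698258.
r = (1.0698258 − 1)/(245/360) = 0.102601 → 10.26%.

10.26%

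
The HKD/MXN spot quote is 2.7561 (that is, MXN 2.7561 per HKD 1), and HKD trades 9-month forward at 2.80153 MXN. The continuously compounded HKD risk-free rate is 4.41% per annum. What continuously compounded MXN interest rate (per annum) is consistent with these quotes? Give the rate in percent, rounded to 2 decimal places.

T = 9/12 years.
CIP gives F = S · g_MXN/g_HKD, so g_MXN/g_HKD = 2.80153/2.7561 = 1.0164834.
HKD growth factor: e^(0.0441×9/12) = 1.0336281.
That pins the MXN growth at 1.0506658.
r = ln(1.0506658)/(9/12) = 0.065899 → 6.59%.

6.59%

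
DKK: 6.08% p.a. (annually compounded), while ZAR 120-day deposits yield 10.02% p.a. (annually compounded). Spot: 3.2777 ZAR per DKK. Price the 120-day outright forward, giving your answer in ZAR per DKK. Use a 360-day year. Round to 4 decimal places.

T = 120/360 years.
ZAR accumulates by (1 + 0.1002)^(120/360) = 1.0323427.
Growth of 1 DKK over T: (1 + 0.0608)^(120/360) = 1.0198693.
CIP: F = S · (grow ZAR)/(grow DKK) = 3.2777 × 1.0323427/1.0198693 = 3.317788 ZAR per DKK.

3.3178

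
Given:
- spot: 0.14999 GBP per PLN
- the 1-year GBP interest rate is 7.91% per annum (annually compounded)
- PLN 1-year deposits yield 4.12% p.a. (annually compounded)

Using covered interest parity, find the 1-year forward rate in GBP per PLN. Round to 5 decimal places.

T = 1 year.
Growth of 1 GBP over T: (1 + 0.0791)^1 = 1.079100.
PLN growth factor: (1 + 0.0412)^1 = 1.041200.
So F = 0.14999 × 1.079100 / 1.041200 = 0.1554497 (GBP/PLN).

0.15545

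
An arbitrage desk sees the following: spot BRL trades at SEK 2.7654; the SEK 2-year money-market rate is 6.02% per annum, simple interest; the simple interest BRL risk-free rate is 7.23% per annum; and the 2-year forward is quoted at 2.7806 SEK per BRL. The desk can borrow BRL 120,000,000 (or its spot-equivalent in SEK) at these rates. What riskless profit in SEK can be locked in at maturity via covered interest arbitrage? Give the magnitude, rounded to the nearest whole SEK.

T = 2 years.
Keep in BRL, deliver into the forward: 120,000,000·1.144600·2.7806 = SEK 381,920,971.20.
Swap to SEK now, deposit: 120,000,000·2.7654·1.120400 = SEK 371,802,499.20.
The quoted forward overvalues BRL, so borrow SEK, buy BRL at spot, deposit the BRL at 7.23%, and sell the proceeds forward at 2.7806.
Profit = 381,920,971.20 − 371,802,499.20 = SEK 10,118,472.

SEK 10,118,472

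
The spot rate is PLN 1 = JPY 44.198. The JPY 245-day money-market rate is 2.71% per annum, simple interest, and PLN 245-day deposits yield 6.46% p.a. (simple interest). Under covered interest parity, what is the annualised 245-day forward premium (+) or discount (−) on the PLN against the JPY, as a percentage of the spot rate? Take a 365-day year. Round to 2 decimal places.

T = 245/365 years.
CIP forward (JPY per PLN) = 44.198 × 1.0181904/1.0433616 = 43.131719.
Annualised premium = (F − S)/S × (1/T) = (43.131719 − 44.198)/44.198 ÷ (245/365) = -3.59%.

-3.59%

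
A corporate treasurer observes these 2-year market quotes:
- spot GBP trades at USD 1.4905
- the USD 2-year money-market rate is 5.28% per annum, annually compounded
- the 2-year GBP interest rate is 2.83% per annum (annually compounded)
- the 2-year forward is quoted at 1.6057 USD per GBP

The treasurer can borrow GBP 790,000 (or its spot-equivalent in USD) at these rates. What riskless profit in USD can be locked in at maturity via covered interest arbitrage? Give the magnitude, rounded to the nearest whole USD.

T = 2 years.
Invest the GBP and cover forward: 790,000 × 1.05740089 × 1.6057 = USD 1,341,316.20.
Convert at spot and invest in USD: 790,000 × 1.4905 × 1.10838784 = USD 1,305,121.14.
The quoted forward overvalues GBP, so borrow USD, buy GBP at spot, deposit the GBP at 2.83%, and sell the proceeds forward at 1.6057.
Arbitrage profit = |1,341,316.20 − 1,305,121.14| = USD 36,195.

USD 36,195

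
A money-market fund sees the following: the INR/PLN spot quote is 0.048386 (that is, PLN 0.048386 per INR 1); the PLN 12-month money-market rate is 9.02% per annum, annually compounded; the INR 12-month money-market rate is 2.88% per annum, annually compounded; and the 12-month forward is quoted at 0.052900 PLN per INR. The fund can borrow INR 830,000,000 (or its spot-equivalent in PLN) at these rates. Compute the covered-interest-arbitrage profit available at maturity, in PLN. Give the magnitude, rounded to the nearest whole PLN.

PLN 1,388,675

T = 1 year.
Route A — deposit INR, sell forward: 830,000,000 × 1.028800 × 0.052900 = PLN 45,171,521.60.
Route B — convert at spot, deposit PLN: 830,000,000 × 0.048386 × 1.090200 = PLN 43,782,846.28.
The quoted forward overvalues INR, so borrow PLN, buy INR at spot, deposit the INR at 2.88%, and sell the proceeds forward at 0.052900.
The gap between the two covered legs is PLN 1,388,675.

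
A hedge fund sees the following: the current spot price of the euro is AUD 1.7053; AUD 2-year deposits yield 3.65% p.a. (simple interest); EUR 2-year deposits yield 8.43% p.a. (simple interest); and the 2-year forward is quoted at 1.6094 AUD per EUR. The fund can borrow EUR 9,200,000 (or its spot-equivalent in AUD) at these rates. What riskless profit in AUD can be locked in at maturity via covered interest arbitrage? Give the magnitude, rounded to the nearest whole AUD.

T = 2 years.
Route A — deposit EUR, sell forward: 9,200,000 × 1.168600 × 1.6094 = AUD 17,302,852.53.
Route B — convert at spot, deposit AUD: 9,200,000 × 1.7053 × 1.073000 = AUD 16,834,039.48.
The quoted forward overvalues EUR, so borrow AUD, buy EUR at spot, deposit the EUR at 8.43%, and sell the proceeds forward at 1.6094.
The gap between the two covered legs is AUD 468,813.

AUD 468,813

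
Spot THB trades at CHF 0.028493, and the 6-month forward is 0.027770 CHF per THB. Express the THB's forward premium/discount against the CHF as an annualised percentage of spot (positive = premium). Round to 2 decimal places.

T = 6/12 years.
THB trades forward at -2.53747% vs spot over the period.
Per annum: -0.0253747 / (6/12) = -0.050749 = -5.07%.

-5.07%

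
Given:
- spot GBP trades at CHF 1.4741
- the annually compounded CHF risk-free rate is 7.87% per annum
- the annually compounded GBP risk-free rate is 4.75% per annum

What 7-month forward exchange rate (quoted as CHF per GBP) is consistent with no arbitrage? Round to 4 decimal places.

T = 7/12 years.
Growth of 1 CHF over T: (1 + 0.0787)^(7/12) = 1.0451823.
Growth of 1 GBP over T: (1 + 0.0475)^(7/12) = 1.0274401.
Forward (CHF per GBP) = 1.4741 × 1.0451823 / 1.0274401 = 1.499555.

1.4996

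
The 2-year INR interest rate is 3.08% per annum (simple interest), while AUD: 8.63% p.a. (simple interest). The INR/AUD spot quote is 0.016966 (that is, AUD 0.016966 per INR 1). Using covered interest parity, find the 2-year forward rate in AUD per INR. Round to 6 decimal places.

T = 2 years.
AUD accumulates by 1 + 0.0863×2 = 1.172600.
INR accumulates by 1 + 0.0308×2 = 1.061600.
Forward (AUD per INR) = 0.016966 × 1.172600 / 1.061600 = 0.01873995.

0.018740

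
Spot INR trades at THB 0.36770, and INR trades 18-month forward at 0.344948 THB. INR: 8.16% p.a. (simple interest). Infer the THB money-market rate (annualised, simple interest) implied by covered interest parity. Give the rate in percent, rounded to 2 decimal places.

3.53%

T = 18/12 years.
F/S = 0.344948/0.3677 = 0.9381235 = (growth of THB) / (growth of INR).
The INR side grows by 1 + 0.0816×18/12 = 1.122400.
That pins the THB growth at 1.0529498.
r = (1.0529498 − 1)/(18/12) = 0.035300 → 3.53%.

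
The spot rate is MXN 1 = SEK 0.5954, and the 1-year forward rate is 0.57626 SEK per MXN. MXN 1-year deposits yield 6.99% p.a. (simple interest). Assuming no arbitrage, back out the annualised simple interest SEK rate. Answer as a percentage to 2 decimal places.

3.55%

T = 1 year.
By CIP, F/S equals the SEK-to-MXN growth ratio: 0.57626/0.5954 = 0.9678535.
The MXN side grows by 1 + 0.0699×1 = 1.069900.
That pins the SEK growth at 1.0355065.
(1.0355065 − 1)/T = 0.035507, i.e. 3.55%.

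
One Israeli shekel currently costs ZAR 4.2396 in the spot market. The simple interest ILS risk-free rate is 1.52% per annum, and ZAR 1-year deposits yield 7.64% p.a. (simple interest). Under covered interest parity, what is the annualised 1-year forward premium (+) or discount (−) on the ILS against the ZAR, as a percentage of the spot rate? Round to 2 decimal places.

+6.03%

T = 1 year.
CIP forward (ZAR per ILS) = 4.2396 × 1.076400/1.015200 = 4.4951787.
Annualised premium = (F − S)/S × (1/T) = (4.4951787 − 4.2396)/4.2396 ÷ 1 = 6.03%.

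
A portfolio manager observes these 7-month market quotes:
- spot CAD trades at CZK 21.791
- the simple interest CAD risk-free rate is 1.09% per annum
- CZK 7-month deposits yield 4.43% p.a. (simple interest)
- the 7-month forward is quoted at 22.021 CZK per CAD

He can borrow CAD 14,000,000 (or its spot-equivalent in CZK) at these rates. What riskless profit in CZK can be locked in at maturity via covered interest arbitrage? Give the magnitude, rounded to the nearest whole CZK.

T = 7/12 years.
Invest the CAD and cover forward: 14,000,000 × 1.00635833333 × 22.021 = CZK 310,254,236.02.
Convert at spot and invest in CZK: 14,000,000 × 21.791 × 1.02584166667 = CZK 312,957,620.62.
The quoted forward undervalues CAD, so borrow CAD, convert to CZK at spot, deposit the CZK at 4.43%, and buy CAD forward at 22.021 to cover the loan.
Profit = 312,957,620.62 − 310,254,236.02 = CZK 2,703,385.

CZK 2,703,385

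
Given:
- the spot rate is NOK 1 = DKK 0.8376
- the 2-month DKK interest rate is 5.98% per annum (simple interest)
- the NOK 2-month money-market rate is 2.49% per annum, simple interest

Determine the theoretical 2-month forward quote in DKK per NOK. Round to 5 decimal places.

T = 2/12 years.
DKK growth factor: 1 + 0.0598×2/12 = 1.0099667.
NOK growth factor: 1 + 0.0249×2/12 = 1.004150.
Forward (DKK per NOK) = 0.8376 × 1.0099667 / 1.004150 = 0.8424519.

0.84245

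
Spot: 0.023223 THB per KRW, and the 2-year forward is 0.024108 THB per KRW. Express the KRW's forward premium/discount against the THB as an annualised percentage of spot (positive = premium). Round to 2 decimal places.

T = 2 years.
KRW trades forward at +3.81088% vs spot over the period.
×(1/T) gives 1.91% p.a.

+1.91%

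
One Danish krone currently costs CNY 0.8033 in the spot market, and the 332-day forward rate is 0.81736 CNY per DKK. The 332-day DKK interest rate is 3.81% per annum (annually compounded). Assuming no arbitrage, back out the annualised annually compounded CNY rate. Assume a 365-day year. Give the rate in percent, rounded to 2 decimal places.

5.81%

T = 332/365 years.
CIP gives F = S · g_CNY/g_DKK, so g_CNY/g_DKK = 0.81736/0.8033 = 1.0175028.
DKK growth factor: (1 + 0.0381)^(332/365) = 1.0345965.
That pins the CNY growth at 1.0527048.
r = 1.0527048^(365/332) − 1 = 0.058093 → 5.81%.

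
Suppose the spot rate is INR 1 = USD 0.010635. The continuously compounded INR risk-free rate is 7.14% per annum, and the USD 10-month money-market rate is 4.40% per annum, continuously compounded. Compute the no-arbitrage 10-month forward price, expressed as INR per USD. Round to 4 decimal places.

96.2008

T = 10/12 years.
USD accumulates by e^(0.0440×10/12) = 1.03734718.
INR growth factor: e^(0.0714×10/12) = 1.06130576.
CIP: F = S · (grow USD)/(grow INR) = 0.010635 × 1.03734718/1.06130576 = 0.010394919 USD per INR.
Invert for INR per USD: 1 / 0.010394919 = 96.2008.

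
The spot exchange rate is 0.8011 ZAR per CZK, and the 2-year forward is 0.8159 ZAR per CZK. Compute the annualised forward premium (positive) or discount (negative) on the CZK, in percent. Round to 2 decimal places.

+0.92%

T = 2 years.
(F − S)/S = (0.8159 − 0.8011)/0.8011 = 0.0184746.
Annualise by dividing by T: 0.0184746 / 2 = 0.009237 → 0.92%.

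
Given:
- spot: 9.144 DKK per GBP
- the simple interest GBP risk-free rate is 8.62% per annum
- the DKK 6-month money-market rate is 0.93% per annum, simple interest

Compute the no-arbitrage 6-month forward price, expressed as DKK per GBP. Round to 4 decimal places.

8.8069

T = 6/12 years.
DKK accumulates by 1 + 0.0093×6/12 = 1.004650.
GBP growth factor: 1 + 0.0862×6/12 = 1.043100.
So F = 9.144 × 1.004650 / 1.043100 = 8.806940 (DKK/GBP).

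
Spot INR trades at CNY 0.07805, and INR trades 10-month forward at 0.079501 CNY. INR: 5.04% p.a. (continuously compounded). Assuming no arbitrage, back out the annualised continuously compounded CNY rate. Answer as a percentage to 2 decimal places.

T = 10/12 years.
CIP gives F = S · g_CNY/g_INR, so g_CNY/g_INR = 0.079501/0.07805 = 1.0185906.
INR growth factor: e^(0.0504×10/12) = 1.0428945.
That pins the CNY growth at 1.0622825.
Take logs: ln 1.0622825 / (10/12) = 0.072504, so 7.25%.

7.25%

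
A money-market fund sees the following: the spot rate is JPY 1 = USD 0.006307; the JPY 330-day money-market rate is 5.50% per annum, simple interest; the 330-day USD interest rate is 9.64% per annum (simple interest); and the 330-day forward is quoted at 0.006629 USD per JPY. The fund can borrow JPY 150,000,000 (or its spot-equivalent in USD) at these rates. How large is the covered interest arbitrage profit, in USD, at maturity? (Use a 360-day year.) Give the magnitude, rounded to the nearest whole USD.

USD 14,833

T = 330/360 years.
Keep in JPY, deliver into the forward: 150,000,000·1.05041667·0.006629 = USD 1,044,481.82.
Swap to USD now, deposit: 150,000,000·0.006307·1.08836667 = USD 1,029,649.29.
The quoted forward overvalues JPY, so borrow USD, buy JPY at spot, deposit the JPY at 5.50%, and sell the proceeds forward at 0.006629.
The gap between the two covered legs is USD 14,833.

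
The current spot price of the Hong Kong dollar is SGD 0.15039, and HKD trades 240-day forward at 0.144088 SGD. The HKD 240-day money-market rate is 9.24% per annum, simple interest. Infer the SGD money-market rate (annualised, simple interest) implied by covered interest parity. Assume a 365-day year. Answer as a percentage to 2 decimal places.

T = 240/365 years.
By CIP, F/S equals the SGD-to-HKD growth ratio: 0.144088/0.15039 = 0.9580956.
The HKD side grows by 1 + 0.0924×240/365 = 1.0607562.
That pins the SGD growth at 1.0163058.
r = (1.0163058 − 1)/(240/365) = 0.024798 → 2.48%.

2.48%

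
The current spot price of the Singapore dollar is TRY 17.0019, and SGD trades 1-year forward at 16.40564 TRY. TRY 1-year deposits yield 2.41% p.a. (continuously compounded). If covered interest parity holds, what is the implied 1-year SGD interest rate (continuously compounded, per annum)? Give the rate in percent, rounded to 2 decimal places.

5.98%

T = 1 year.
CIP gives F = S · g_TRY/g_SGD, so g_TRY/g_SGD = 16.40564/17.0019 = 0.9649298.
The TRY side grows by e^(0.0241×1) = 1.0243928.
So the SGD growth factor = 1.0616242.
r = ln(1.0616242)/1 = 0.059800 → 5.98%.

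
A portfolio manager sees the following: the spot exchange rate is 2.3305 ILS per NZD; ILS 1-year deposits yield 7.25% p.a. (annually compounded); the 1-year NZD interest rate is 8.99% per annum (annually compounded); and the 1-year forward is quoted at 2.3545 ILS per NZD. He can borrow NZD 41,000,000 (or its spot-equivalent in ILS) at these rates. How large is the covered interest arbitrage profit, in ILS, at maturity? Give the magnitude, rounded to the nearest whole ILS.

T = 1 year.
Keep in NZD, deliver into the forward: 41,000,000·1.089900·2.3545 = ILS 105,212,951.55.
Swap to ILS now, deposit: 41,000,000·2.3305·1.072500 = ILS 102,477,911.25.
The quoted forward overvalues NZD, so borrow ILS, buy NZD at spot, deposit the NZD at 8.99%, and sell the proceeds forward at 2.3545.
Profit = 105,212,951.55 − 102,477,911.25 = ILS 2,735,040.

ILS 2,735,040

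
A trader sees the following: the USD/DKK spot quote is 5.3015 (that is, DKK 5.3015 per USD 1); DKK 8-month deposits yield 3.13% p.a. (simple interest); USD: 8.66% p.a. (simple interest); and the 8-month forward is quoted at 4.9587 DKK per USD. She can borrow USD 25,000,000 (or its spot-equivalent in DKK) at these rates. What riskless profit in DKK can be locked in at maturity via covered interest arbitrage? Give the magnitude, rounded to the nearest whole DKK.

T = 8/12 years.
Keep in USD, deliver into the forward: 25,000,000·1.05773333333·4.9587 = DKK 131,124,557.00.
Swap to DKK now, deposit: 25,000,000·5.3015·1.02086666667 = DKK 135,303,115.83.
The quoted forward undervalues USD, so borrow USD, convert to DKK at spot, deposit the DKK at 3.13%, and buy USD forward at 4.9587 to cover the loan.
The gap between the two covered legs is DKK 4,178,559.

DKK 4,178,559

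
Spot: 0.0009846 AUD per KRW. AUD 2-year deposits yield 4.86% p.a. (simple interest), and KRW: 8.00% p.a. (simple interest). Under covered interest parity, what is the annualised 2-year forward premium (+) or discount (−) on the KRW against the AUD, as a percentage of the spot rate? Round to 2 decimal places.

T = 2 years.
CIP forward (AUD per KRW) = 0.0009846 × 1.097200/1.160000 = 0.0009312958.
Annualised premium = (F − S)/S × (1/T) = (0.0009312958 − 0.0009846)/0.0009846 ÷ 2 = -2.71%.

-2.71%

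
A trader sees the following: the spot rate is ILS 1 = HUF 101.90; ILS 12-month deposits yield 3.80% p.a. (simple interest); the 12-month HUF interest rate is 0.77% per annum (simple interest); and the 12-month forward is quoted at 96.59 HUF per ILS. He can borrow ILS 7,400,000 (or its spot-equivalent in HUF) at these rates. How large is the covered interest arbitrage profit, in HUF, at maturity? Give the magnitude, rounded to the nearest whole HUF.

T = 1 year.
Route A — deposit ILS, sell forward: 7,400,000 × 1.038000 × 96.59 = HUF 741,927,108.00.
Route B — convert at spot, deposit HUF: 7,400,000 × 101.90 × 1.007700 = HUF 759,866,262.00.
The quoted forward undervalues ILS, so borrow ILS, convert to HUF at spot, deposit the HUF at 0.77%, and buy ILS forward at 96.59 to cover the loan.
Profit = 759,866,262.00 − 741,927,108.00 = HUF 17,939,154.

HUF 17,939,154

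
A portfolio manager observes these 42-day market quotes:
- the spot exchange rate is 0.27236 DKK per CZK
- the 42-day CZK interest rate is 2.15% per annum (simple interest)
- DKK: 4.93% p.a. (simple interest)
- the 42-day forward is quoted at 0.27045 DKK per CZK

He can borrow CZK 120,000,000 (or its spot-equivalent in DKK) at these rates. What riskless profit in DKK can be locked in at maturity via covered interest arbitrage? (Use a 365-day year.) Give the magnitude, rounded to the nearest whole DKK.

DKK 334,317

T = 42/365 years.
Route A — deposit CZK, sell forward: 120,000,000 × 1.0024739726 × 0.27045 = DKK 32,534,290.31.
Route B — convert at spot, deposit DKK: 120,000,000 × 0.27236 × 1.0056728767 = DKK 32,868,607.76.
The quoted forward undervalues CZK, so borrow CZK, convert to DKK at spot, deposit the DKK at 4.93%, and buy CZK forward at 0.27045 to cover the loan.
Arbitrage profit = |32,534,290.31 − 32,868,607.76| = DKK 334,317.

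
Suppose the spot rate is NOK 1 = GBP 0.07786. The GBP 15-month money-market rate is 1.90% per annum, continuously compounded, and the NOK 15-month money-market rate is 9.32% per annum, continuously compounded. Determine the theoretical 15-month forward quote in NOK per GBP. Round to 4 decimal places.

T = 15/12 years.
GBP growth factor: e^(0.0190×15/12) = 1.02403428.
NOK accumulates by e^(0.0932×15/12) = 1.12355751.
Forward (GBP per NOK) = 0.07786 × 1.02403428 / 1.12355751 = 0.070963265.
Quoted the other way: 1/0.070963265 = 14.0918 NOK per GBP.

14.0918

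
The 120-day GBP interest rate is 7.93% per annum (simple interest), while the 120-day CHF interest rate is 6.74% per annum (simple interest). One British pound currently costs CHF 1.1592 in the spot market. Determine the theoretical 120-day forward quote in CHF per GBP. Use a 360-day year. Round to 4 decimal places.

T = 120/360 years.
CHF accumulates by 1 + 0.0674×120/360 = 1.0224667.
GBP growth factor: 1 + 0.0793×120/360 = 1.0264333.
So F = 1.1592 × 1.0224667 / 1.0264333 = 1.154720 (CHF/GBP).

1.1547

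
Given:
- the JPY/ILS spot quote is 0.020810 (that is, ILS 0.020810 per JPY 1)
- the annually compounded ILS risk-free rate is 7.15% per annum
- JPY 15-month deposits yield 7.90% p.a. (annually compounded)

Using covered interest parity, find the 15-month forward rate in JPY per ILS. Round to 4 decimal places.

48.4746

T = 15/12 years.
Growth of 1 ILS over T: (1 + 0.0715)^(15/12) = 1.09015994.
JPY growth factor: (1 + 0.0790)^(15/12) = 1.09970653.
Forward (ILS per JPY) = 0.02081 × 1.09015994 / 1.09970653 = 0.020629348.
Quoted the other way: 1/0.020629348 = 48.4746 JPY per ILS.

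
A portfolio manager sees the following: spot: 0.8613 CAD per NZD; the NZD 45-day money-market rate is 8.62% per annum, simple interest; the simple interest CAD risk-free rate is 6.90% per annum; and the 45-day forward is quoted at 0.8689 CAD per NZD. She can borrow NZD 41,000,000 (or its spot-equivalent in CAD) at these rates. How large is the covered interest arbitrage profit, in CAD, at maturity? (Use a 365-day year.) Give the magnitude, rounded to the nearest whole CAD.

T = 45/365 years.
Route A — deposit NZD, sell forward: 41,000,000 × 1.0106273973 × 0.8689 = CAD 36,003,499.97.
Route B — convert at spot, deposit CAD: 41,000,000 × 0.8613 × 1.0085068493 = CAD 35,613,704.92.
The quoted forward overvalues NZD, so borrow CAD, buy NZD at spot, deposit the NZD at 8.62%, and sell the proceeds forward at 0.8689.
Profit = 36,003,499.97 − 35,613,704.92 = CAD 389,795.

CAD 389,795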